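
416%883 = 416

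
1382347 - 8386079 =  - 7003732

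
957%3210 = 957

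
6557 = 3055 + 3502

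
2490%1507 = 983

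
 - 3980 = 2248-6228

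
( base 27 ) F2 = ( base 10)407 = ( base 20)107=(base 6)1515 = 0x197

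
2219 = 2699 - 480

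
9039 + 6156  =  15195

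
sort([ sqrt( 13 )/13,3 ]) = [sqrt(13)/13, 3 ] 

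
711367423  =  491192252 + 220175171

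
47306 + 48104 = 95410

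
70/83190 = 7/8319=0.00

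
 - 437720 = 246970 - 684690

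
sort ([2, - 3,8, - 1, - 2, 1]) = [ - 3, - 2,  -  1 , 1, 2,  8 ]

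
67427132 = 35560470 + 31866662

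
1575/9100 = 9/52=0.17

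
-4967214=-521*9534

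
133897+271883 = 405780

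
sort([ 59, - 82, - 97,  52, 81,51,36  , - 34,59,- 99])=[ - 99, -97,-82, - 34,36,51,52,59,59,81]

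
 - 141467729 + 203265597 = 61797868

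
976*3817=3725392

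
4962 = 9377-4415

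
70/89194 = 5/6371 = 0.00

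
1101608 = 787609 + 313999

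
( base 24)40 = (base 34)2S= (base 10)96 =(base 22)48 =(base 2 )1100000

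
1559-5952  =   - 4393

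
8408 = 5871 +2537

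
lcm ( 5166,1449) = 118818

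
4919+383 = 5302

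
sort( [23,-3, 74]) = [-3,23 , 74] 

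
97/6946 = 97/6946=0.01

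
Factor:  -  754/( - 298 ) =13^1*29^1*149^( - 1) =377/149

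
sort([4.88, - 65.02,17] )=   [ - 65.02,4.88 , 17]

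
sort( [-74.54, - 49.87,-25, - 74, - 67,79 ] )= [  -  74.54, - 74, - 67, - 49.87,-25, 79]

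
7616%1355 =841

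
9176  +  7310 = 16486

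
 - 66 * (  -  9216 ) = 608256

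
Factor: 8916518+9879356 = 2^1*9397937^1 = 18795874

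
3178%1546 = 86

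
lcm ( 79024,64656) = 711216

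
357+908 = 1265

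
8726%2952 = 2822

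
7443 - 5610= 1833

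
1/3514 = 1/3514 = 0.00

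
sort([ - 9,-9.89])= [  -  9.89,-9]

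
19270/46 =9635/23 = 418.91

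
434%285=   149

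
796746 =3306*241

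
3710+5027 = 8737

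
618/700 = 309/350= 0.88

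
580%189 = 13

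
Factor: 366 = 2^1 * 3^1*61^1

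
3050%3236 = 3050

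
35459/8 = 35459/8= 4432.38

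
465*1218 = 566370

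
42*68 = 2856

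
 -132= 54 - 186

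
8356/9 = 8356/9 =928.44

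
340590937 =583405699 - 242814762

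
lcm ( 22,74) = 814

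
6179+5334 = 11513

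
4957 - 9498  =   - 4541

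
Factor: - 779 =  - 19^1* 41^1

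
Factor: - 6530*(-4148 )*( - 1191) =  - 32259950040 = -2^3*3^1*5^1 * 17^1*61^1*397^1 * 653^1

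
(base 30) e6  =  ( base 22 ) j8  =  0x1aa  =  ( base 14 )226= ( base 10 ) 426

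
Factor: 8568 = 2^3*3^2*7^1*17^1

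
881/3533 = 881/3533 = 0.25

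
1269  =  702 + 567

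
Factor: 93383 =93383^1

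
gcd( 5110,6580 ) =70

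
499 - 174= 325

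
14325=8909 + 5416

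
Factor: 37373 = 7^1*19^1*281^1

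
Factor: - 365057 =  - 7^1*11^2*431^1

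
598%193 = 19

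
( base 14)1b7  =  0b101100101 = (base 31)bg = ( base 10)357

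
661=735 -74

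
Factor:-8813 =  - 7^1*1259^1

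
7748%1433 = 583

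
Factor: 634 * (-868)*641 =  - 2^3*7^1*31^1*317^1*641^1=- 352749992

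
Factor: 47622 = 2^1*3^1* 7937^1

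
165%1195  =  165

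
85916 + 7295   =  93211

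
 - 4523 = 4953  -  9476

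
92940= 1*92940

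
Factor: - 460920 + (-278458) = - 739378 = - 2^1*337^1*1097^1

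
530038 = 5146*103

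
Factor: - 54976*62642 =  - 3443806592 = - 2^7 * 859^1*31321^1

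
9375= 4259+5116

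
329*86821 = 28564109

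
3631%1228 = 1175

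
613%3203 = 613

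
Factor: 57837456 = 2^4*3^3 * 23^1*5821^1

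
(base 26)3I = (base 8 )140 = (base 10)96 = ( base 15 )66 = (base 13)75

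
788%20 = 8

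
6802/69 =6802/69=98.58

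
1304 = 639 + 665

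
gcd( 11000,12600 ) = 200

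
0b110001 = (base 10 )49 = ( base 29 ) 1K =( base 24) 21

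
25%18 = 7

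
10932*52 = 568464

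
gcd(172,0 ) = 172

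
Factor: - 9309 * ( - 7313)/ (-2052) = - 2^( - 2 )  *  3^( - 2 )*19^( - 1 ) * 29^1 *71^1 * 103^1*107^1  =  -  22692239/684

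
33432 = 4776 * 7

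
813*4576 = 3720288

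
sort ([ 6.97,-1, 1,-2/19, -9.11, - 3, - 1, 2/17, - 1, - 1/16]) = [ - 9.11, - 3, - 1, - 1, - 1, - 2/19, - 1/16,2/17,1,  6.97 ]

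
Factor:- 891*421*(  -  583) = 3^4*11^2*53^1*421^1 = 218689713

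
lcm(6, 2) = 6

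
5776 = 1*5776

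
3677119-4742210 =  - 1065091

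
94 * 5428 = 510232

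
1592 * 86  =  136912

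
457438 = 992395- 534957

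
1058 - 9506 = -8448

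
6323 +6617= 12940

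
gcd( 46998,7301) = 7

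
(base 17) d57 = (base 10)3849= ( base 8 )7411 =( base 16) F09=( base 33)3HL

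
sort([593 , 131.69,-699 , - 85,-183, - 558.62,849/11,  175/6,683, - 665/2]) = [- 699, - 558.62,-665/2, - 183, - 85,175/6,  849/11,131.69,593, 683 ]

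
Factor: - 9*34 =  - 306= -2^1*3^2*17^1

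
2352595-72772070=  -70419475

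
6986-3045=3941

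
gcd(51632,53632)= 16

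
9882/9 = 1098=1098.00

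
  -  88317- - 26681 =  - 61636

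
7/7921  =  7/7921 = 0.00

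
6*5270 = 31620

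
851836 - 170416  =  681420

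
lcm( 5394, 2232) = 64728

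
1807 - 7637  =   - 5830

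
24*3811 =91464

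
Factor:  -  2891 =  -  7^2*59^1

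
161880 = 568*285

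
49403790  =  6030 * 8193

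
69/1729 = 69/1729 = 0.04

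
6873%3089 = 695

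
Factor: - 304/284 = - 76/71 = -2^2*19^1*71^( - 1)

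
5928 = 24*247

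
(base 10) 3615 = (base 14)1463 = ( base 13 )1851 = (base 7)13353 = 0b111000011111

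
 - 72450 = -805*90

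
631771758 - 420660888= 211110870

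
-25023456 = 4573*( - 5472 ) 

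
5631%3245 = 2386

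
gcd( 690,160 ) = 10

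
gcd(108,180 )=36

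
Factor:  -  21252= - 2^2*3^1*7^1*11^1*23^1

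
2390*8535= 20398650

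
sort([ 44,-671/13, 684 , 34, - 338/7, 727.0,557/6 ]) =[ - 671/13,  -  338/7, 34, 44, 557/6, 684,727.0]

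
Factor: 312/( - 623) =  -2^3*3^1*7^( - 1 )*13^1*89^( - 1) 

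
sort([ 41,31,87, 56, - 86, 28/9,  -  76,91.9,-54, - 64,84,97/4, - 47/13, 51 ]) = [ - 86,-76, - 64,-54,-47/13, 28/9,  97/4, 31, 41,51, 56 , 84,87, 91.9 ] 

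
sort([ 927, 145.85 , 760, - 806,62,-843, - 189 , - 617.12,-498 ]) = [ - 843, - 806, -617.12, - 498, - 189, 62,145.85,  760, 927] 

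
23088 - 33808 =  - 10720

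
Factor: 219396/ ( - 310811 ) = - 12/17 =- 2^2*3^1*17^( - 1)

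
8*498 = 3984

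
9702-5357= 4345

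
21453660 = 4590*4674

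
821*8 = 6568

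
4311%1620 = 1071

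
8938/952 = 9 + 185/476=9.39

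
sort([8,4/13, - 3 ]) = [ - 3,4/13,8] 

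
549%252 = 45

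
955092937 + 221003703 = 1176096640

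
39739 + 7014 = 46753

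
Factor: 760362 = 2^1*3^1*353^1*359^1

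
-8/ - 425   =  8/425 = 0.02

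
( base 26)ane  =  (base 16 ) 1ccc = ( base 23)DLC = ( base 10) 7372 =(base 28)9b8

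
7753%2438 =439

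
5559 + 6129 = 11688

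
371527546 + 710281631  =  1081809177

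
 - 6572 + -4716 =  - 11288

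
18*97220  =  1749960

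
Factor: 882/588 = 3/2 = 2^( - 1)*3^1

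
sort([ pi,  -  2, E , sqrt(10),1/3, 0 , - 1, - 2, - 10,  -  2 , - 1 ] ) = [ - 10, - 2, - 2, - 2, - 1 , - 1,0, 1/3 , E, pi , sqrt( 10) ]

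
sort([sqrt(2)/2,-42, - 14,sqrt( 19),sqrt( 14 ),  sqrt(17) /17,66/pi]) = [ - 42,-14,sqrt(17)/17,  sqrt( 2)/2, sqrt ( 14), sqrt( 19), 66/pi ]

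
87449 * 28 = 2448572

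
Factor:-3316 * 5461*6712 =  - 2^5 * 43^1*127^1*829^1 * 839^1= -  121545433312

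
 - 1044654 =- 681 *1534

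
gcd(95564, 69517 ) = 7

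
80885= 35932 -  - 44953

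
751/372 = 751/372 = 2.02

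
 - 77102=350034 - 427136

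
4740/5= 948=948.00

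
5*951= 4755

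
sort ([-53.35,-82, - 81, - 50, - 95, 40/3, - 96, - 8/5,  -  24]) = [ - 96 , - 95, - 82,  -  81, - 53.35, - 50 , -24,  -  8/5 , 40/3 ] 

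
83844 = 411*204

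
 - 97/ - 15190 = 97/15190 =0.01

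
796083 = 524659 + 271424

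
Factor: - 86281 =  - 13^1*6637^1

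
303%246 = 57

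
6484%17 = 7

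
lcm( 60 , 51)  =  1020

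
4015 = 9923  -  5908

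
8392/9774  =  4196/4887 = 0.86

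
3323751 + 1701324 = 5025075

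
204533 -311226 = -106693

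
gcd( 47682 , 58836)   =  6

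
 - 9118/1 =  - 9118 = -9118.00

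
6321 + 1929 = 8250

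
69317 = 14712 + 54605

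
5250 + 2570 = 7820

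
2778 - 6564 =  - 3786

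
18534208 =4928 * 3761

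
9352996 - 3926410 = 5426586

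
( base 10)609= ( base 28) ll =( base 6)2453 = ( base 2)1001100001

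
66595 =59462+7133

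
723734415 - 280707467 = 443026948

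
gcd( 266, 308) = 14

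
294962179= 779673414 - 484711235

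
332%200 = 132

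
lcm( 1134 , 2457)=14742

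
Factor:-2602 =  - 2^1* 1301^1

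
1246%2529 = 1246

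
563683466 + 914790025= 1478473491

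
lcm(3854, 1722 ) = 80934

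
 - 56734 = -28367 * 2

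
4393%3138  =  1255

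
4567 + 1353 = 5920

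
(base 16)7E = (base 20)66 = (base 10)126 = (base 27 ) 4I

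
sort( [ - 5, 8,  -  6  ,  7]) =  [ - 6,-5, 7,  8 ]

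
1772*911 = 1614292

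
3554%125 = 54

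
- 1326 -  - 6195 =4869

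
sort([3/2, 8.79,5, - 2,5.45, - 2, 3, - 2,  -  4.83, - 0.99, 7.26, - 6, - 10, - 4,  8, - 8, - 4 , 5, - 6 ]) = [ - 10 , - 8, - 6, - 6, - 4.83, - 4, - 4  , - 2,-2, - 2, - 0.99 , 3/2, 3, 5, 5,5.45 , 7.26,8, 8.79] 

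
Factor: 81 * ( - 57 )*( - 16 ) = 2^4*3^5*19^1 = 73872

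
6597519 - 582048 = 6015471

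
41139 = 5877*7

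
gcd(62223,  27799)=1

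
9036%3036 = 2964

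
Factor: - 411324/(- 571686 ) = 454/631 = 2^1*227^1*631^ ( - 1) 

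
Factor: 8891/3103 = 17^1*29^( - 1)*107^ ( - 1) * 523^1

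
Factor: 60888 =2^3 * 3^1*43^1 * 59^1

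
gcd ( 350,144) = 2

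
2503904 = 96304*26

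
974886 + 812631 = 1787517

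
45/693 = 5/77 = 0.06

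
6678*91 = 607698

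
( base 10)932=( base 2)1110100100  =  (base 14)4a8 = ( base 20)26C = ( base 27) 17E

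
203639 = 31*6569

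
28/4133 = 28/4133 =0.01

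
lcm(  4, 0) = 0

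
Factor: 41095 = 5^1*8219^1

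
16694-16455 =239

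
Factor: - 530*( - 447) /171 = 78970/57 = 2^1*3^(-1 )*5^1* 19^( - 1 )*53^1*149^1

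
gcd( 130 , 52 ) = 26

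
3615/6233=3615/6233 = 0.58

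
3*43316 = 129948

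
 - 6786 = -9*754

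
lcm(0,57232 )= 0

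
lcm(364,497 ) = 25844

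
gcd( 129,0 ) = 129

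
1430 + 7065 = 8495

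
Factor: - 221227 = -221227^1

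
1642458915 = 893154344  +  749304571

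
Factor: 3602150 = 2^1*5^2*72043^1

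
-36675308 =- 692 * 52999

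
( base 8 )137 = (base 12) 7b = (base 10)95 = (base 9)115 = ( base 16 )5f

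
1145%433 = 279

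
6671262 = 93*71734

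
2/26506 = 1/13253 =0.00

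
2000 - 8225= - 6225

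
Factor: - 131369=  - 7^3*383^1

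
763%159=127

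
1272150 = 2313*550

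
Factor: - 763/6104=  - 1/8 = - 2^ ( - 3)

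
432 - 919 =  - 487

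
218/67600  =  109/33800=0.00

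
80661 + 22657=103318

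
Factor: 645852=2^2*3^1*107^1*  503^1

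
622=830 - 208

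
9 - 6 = 3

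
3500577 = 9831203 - 6330626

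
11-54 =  - 43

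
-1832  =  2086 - 3918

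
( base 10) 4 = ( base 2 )100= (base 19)4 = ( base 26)4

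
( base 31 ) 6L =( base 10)207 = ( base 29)74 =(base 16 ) CF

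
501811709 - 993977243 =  - 492165534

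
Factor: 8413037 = 8413037^1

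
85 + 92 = 177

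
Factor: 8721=3^3  *  17^1 * 19^1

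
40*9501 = 380040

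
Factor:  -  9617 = - 59^1*163^1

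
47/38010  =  47/38010 = 0.00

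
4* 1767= 7068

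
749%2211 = 749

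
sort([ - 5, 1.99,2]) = [ - 5,1.99, 2 ]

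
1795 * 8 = 14360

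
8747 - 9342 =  - 595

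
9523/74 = 9523/74 = 128.69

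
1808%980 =828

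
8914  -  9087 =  - 173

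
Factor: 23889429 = 3^2 * 41^1  *  101^1*641^1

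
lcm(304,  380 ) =1520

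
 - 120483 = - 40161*3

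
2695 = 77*35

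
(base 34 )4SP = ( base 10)5601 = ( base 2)1010111100001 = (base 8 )12741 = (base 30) 66L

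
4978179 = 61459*81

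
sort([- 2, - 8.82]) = [ - 8.82, - 2]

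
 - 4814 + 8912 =4098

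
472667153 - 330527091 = 142140062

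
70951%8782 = 695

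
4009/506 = 4009/506 = 7.92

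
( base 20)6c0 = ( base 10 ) 2640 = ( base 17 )925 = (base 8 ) 5120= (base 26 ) 3NE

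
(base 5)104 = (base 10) 29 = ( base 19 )1A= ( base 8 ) 35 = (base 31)T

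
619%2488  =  619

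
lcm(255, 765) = 765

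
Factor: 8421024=2^5*3^1*87719^1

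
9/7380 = 1/820 = 0.00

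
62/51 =1 + 11/51=1.22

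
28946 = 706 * 41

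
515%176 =163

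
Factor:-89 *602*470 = -2^2*5^1*7^1 *43^1*47^1*89^1= - 25181660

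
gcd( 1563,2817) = 3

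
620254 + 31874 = 652128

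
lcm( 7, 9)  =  63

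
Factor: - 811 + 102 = - 709 = - 709^1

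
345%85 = 5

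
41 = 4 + 37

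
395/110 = 3 + 13/22 = 3.59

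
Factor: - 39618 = -2^1*3^2 * 31^1*71^1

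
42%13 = 3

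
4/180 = 1/45=0.02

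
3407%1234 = 939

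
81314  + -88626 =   -  7312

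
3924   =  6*654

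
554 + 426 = 980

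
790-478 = 312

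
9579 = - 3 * ( - 3193 )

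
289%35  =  9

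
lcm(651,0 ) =0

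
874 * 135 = 117990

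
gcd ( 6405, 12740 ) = 35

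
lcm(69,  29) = 2001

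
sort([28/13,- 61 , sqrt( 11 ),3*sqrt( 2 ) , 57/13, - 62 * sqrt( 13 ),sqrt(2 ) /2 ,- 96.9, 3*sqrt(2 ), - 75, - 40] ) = [ - 62*sqrt( 13 ), - 96.9,  -  75, - 61, - 40, sqrt(2)/2,  28/13,sqrt (11),3*sqrt (2 ), 3*sqrt ( 2),57/13]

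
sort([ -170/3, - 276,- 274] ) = [ - 276 , - 274, - 170/3]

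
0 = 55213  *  0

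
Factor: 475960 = 2^3 * 5^1 * 73^1 * 163^1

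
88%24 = 16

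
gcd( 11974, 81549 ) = 1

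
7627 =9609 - 1982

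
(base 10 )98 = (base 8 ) 142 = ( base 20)4i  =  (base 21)4E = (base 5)343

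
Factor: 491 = 491^1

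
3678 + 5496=9174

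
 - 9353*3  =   - 28059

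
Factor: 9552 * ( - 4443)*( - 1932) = 81993183552= 2^6 *3^3*7^1 * 23^1*199^1*1481^1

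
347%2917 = 347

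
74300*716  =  53198800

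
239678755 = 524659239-284980484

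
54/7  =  54/7  =  7.71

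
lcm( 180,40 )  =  360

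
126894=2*63447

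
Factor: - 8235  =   - 3^3*5^1 * 61^1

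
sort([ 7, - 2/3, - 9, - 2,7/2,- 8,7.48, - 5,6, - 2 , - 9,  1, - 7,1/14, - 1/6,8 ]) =[ - 9, - 9, - 8 , - 7,  -  5, - 2, - 2, - 2/3 ,-1/6 , 1/14,1,  7/2 , 6 , 7,7.48, 8] 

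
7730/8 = 966 + 1/4 = 966.25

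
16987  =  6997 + 9990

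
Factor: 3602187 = 3^2 * 400243^1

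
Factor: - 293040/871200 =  - 2^(  -  1) * 5^( - 1)*11^( - 1) * 37^1 = -  37/110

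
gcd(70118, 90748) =2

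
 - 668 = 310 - 978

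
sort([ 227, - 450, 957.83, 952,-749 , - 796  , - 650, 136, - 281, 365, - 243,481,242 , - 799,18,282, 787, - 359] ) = [ - 799, - 796, - 749, - 650, - 450, - 359, - 281, - 243,18,136,227, 242, 282,365,481, 787  ,  952,957.83] 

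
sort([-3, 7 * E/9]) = [ - 3, 7*E/9]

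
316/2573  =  316/2573=0.12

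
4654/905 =4654/905=   5.14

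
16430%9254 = 7176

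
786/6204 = 131/1034 =0.13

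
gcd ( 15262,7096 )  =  2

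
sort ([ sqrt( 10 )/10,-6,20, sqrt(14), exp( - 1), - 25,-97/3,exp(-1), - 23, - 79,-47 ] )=[  -  79 , - 47, - 97/3,-25, - 23 , - 6, sqrt(10) /10, exp(-1 ), exp( - 1 ), sqrt( 14), 20]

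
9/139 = 9/139 = 0.06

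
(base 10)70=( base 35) 20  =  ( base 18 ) 3g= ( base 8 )106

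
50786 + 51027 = 101813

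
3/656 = 3/656 = 0.00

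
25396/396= 6349/99 = 64.13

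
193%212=193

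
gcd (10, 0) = 10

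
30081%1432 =9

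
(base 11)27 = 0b11101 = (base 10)29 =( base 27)12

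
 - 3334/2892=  - 1667/1446= - 1.15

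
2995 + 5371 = 8366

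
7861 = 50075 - 42214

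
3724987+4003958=7728945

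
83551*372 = 31080972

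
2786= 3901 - 1115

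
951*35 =33285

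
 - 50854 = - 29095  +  -21759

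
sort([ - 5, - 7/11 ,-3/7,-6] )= [  -  6,-5,-7/11, - 3/7 ]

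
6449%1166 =619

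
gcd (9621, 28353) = 3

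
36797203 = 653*56351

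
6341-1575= 4766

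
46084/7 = 6583 + 3/7 = 6583.43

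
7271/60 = 7271/60=121.18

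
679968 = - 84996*( - 8)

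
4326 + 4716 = 9042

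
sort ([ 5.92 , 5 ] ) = [ 5, 5.92]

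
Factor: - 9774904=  - 2^3*1221863^1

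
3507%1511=485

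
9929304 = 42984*231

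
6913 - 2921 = 3992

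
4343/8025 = 4343/8025 =0.54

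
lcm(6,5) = 30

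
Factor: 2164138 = 2^1*19^1*56951^1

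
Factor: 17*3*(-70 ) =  - 3570 = -2^1 * 3^1*5^1*7^1*17^1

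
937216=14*66944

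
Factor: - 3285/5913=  - 5/9 = - 3^(  -  2)*5^1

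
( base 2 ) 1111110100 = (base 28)184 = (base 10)1012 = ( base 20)2ac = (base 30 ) 13m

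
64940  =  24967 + 39973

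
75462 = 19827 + 55635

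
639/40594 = 639/40594 = 0.02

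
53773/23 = 2337 + 22/23 = 2337.96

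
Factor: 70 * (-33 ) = - 2310  =  - 2^1*3^1*5^1*7^1*11^1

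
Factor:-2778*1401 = -3891978 =- 2^1 * 3^2 * 463^1 * 467^1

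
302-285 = 17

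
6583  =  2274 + 4309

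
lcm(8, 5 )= 40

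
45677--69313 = 114990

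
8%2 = 0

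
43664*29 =1266256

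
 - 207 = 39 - 246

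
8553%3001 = 2551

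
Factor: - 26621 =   -  7^1*3803^1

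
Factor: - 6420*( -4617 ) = 2^2*3^6*5^1*19^1*107^1  =  29641140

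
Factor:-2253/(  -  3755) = 3^1*5^( - 1 ) =3/5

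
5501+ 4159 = 9660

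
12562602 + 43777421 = 56340023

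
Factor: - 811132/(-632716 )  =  383^( - 1) *491^1 = 491/383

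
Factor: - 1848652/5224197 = - 2^2*3^(-1) * 11^( - 1 )*13^1*23^ ( - 1)*73^1 * 487^1*6883^( - 1 ) 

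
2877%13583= 2877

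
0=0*75712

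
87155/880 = 17431/176=99.04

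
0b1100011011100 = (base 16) 18dc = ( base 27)8JJ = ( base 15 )1d44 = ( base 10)6364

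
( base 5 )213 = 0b111010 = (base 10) 58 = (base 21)2g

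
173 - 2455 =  - 2282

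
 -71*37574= -2667754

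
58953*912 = 53765136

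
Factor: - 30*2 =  - 2^2*3^1*5^1 = - 60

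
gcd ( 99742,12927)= 1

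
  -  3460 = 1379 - 4839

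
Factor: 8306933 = 19^1*23^1 * 19009^1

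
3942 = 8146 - 4204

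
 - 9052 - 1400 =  - 10452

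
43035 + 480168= 523203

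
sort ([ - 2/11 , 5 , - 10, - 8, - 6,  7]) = [  -  10,-8,-6, - 2/11, 5 , 7] 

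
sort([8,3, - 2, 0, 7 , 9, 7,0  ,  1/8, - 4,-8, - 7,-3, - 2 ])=[-8, - 7,  -  4 , - 3,-2, -2, 0,0 , 1/8, 3,7,7, 8,9]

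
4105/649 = 4105/649 = 6.33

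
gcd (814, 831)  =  1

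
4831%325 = 281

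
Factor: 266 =2^1 * 7^1*19^1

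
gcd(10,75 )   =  5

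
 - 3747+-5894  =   - 9641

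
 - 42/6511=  - 42/6511 =- 0.01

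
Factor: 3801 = 3^1*7^1*181^1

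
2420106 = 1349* 1794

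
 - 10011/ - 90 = 111 + 7/30 =111.23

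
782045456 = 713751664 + 68293792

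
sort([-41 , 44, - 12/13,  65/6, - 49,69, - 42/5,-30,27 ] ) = [ - 49,-41, - 30, - 42/5,-12/13, 65/6 , 27 , 44,  69] 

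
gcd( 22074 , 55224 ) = 78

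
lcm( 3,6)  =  6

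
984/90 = 10 +14/15 = 10.93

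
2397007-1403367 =993640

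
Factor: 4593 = 3^1*1531^1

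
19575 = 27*725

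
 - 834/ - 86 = 9  +  30/43 = 9.70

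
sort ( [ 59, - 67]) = [ - 67, 59]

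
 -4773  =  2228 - 7001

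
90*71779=6460110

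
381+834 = 1215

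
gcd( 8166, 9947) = 1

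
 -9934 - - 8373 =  - 1561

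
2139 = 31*69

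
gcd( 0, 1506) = 1506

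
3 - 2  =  1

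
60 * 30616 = 1836960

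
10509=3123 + 7386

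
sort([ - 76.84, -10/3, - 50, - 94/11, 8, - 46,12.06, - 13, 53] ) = [ - 76.84, - 50 , -46, - 13, - 94/11, - 10/3, 8, 12.06, 53]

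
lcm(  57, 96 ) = 1824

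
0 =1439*0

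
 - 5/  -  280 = 1/56 = 0.02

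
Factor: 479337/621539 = 3^1*241^( - 1)*2579^(- 1 )*159779^1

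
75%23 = 6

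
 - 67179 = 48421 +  - 115600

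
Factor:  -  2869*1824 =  - 5233056 = - 2^5  *  3^1*19^2*151^1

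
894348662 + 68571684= 962920346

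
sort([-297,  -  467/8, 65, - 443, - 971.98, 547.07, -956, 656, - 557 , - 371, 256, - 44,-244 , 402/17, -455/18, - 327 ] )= [ - 971.98, - 956 , - 557,-443, - 371 ,  -  327,-297, - 244,-467/8, - 44, - 455/18, 402/17, 65,256, 547.07 , 656]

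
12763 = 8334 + 4429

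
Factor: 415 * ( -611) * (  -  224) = 2^5*5^1 * 7^1*13^1*47^1*83^1  =  56798560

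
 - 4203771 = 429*( - 9799 ) 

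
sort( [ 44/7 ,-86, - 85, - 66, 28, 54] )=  [ - 86 , - 85, - 66,44/7,  28,54]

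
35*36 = 1260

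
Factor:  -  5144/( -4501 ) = 8/7 = 2^3*7^( - 1 ) 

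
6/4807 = 6/4807 = 0.00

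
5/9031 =5/9031= 0.00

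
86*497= 42742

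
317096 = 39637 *8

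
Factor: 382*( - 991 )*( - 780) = 295278360 = 2^3*3^1*5^1 * 13^1* 191^1*991^1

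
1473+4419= 5892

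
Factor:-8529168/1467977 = - 2^4*3^1 * 7^( - 1) * 43^(- 1 )*4877^( - 1 ) * 177691^1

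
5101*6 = 30606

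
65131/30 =65131/30= 2171.03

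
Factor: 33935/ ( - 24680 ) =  - 2^(-3) *11^1 = - 11/8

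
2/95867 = 2/95867= 0.00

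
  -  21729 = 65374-87103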